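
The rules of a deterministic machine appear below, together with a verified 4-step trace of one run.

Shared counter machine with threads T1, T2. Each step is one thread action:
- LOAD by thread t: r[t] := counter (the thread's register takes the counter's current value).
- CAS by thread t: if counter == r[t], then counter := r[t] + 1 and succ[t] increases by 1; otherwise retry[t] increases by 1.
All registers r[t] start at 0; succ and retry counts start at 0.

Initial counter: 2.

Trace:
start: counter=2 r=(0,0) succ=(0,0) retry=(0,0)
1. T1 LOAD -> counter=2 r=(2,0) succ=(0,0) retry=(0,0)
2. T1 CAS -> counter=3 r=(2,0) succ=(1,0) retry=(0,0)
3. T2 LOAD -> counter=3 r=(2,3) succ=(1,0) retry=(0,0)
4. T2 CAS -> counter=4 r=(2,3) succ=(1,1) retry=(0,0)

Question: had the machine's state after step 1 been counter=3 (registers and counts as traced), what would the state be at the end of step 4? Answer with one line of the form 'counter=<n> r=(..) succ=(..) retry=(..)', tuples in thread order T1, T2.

state after step 1 := counter=3 r=(2,0) succ=(0,0) retry=(0,0)
2. T1 CAS -> counter=3 r=(2,0) succ=(0,0) retry=(1,0)
3. T2 LOAD -> counter=3 r=(2,3) succ=(0,0) retry=(1,0)
4. T2 CAS -> counter=4 r=(2,3) succ=(0,1) retry=(1,0)

counter=4 r=(2,3) succ=(0,1) retry=(1,0)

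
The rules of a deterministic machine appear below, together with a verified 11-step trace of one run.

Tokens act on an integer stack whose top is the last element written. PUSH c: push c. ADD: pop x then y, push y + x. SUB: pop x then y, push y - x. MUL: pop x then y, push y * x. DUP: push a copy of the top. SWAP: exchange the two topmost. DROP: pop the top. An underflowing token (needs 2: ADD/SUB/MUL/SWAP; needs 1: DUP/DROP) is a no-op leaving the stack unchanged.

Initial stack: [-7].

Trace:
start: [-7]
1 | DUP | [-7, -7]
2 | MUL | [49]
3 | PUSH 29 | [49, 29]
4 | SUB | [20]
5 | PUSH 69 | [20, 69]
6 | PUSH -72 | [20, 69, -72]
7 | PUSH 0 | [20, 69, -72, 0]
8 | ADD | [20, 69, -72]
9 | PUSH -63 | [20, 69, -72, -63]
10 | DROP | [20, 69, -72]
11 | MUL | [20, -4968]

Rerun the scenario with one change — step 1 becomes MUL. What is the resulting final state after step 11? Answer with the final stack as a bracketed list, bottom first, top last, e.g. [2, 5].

[-36, -4968]

(re-executing from step 1 with the substitution; state before step 1: [-7])
1 | MUL | [-7]
2 | MUL | [-7]
3 | PUSH 29 | [-7, 29]
4 | SUB | [-36]
5 | PUSH 69 | [-36, 69]
6 | PUSH -72 | [-36, 69, -72]
7 | PUSH 0 | [-36, 69, -72, 0]
8 | ADD | [-36, 69, -72]
9 | PUSH -63 | [-36, 69, -72, -63]
10 | DROP | [-36, 69, -72]
11 | MUL | [-36, -4968]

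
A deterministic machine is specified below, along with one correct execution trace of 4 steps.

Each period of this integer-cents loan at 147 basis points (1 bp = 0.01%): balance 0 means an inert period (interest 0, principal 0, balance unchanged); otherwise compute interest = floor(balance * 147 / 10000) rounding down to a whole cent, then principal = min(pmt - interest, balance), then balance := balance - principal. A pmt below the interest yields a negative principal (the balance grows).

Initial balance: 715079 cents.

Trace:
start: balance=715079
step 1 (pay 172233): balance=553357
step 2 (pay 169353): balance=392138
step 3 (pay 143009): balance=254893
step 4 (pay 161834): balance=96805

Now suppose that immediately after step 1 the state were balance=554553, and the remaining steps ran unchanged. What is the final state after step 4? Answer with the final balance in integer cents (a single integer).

state after step 1 := balance=554553
step 2 (pay 169353): balance=393351
step 3 (pay 143009): balance=256124
step 4 (pay 161834): balance=98055

98055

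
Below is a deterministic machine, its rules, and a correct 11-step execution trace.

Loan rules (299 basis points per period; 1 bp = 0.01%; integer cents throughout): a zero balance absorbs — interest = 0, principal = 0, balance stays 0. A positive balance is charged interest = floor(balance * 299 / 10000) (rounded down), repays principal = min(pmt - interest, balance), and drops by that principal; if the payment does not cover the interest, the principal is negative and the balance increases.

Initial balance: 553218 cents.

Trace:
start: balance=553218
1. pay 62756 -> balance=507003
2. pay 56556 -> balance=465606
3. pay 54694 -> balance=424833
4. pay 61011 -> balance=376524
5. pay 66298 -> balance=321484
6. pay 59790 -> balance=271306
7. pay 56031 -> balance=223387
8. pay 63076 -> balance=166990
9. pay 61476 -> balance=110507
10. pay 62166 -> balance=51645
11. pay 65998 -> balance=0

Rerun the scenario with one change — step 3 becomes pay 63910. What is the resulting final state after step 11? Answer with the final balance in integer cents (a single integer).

0

(re-executing from step 3 with the substitution; state before step 3: balance=465606)
3. pay 63910 -> balance=415617
4. pay 61011 -> balance=367032
5. pay 66298 -> balance=311708
6. pay 59790 -> balance=261238
7. pay 56031 -> balance=213018
8. pay 63076 -> balance=156311
9. pay 61476 -> balance=99508
10. pay 62166 -> balance=40317
11. pay 65998 -> balance=0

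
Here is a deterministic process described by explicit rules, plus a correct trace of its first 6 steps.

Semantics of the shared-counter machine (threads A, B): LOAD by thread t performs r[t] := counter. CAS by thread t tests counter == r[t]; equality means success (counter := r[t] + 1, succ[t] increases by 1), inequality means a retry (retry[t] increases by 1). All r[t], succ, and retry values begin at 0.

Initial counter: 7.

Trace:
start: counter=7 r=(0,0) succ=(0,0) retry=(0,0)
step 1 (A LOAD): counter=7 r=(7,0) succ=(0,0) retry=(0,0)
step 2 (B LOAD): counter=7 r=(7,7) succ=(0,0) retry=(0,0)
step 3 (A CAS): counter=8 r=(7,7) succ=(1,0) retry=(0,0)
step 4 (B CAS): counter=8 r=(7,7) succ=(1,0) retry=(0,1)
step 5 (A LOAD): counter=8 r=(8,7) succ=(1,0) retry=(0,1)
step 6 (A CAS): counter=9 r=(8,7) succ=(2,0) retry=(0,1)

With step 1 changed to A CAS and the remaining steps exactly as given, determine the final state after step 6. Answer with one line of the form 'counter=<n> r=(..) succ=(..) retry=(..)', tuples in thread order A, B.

(re-executing from step 1 with the substitution; state before step 1: counter=7 r=(0,0) succ=(0,0) retry=(0,0))
step 1 (A CAS): counter=7 r=(0,0) succ=(0,0) retry=(1,0)
step 2 (B LOAD): counter=7 r=(0,7) succ=(0,0) retry=(1,0)
step 3 (A CAS): counter=7 r=(0,7) succ=(0,0) retry=(2,0)
step 4 (B CAS): counter=8 r=(0,7) succ=(0,1) retry=(2,0)
step 5 (A LOAD): counter=8 r=(8,7) succ=(0,1) retry=(2,0)
step 6 (A CAS): counter=9 r=(8,7) succ=(1,1) retry=(2,0)

counter=9 r=(8,7) succ=(1,1) retry=(2,0)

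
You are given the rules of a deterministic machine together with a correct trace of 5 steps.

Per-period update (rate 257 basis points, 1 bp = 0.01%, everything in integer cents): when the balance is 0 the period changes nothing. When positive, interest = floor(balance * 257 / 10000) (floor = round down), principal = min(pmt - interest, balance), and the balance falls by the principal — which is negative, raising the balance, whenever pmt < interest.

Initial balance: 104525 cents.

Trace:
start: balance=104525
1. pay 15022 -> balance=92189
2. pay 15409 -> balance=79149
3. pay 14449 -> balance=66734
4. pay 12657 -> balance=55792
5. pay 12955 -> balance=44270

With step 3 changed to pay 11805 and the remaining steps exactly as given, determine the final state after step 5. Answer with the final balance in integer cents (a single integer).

(re-executing from step 3 with the substitution; state before step 3: balance=79149)
3. pay 11805 -> balance=69378
4. pay 12657 -> balance=58504
5. pay 12955 -> balance=47052

47052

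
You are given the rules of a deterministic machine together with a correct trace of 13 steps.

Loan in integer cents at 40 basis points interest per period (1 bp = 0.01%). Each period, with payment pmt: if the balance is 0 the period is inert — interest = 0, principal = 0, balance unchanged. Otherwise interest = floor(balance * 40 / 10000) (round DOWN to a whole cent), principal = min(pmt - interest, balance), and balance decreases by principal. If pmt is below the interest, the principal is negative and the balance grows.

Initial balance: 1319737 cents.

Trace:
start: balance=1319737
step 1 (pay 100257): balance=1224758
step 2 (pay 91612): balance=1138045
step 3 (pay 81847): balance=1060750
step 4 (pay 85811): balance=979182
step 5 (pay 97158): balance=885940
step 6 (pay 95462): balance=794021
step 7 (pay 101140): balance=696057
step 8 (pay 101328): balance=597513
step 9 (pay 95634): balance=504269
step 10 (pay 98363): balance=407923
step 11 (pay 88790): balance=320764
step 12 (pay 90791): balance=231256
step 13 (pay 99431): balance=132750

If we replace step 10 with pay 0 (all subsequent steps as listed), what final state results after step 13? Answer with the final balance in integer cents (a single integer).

232298

(re-executing from step 10 with the substitution; state before step 10: balance=504269)
step 10 (pay 0): balance=506286
step 11 (pay 88790): balance=419521
step 12 (pay 90791): balance=330408
step 13 (pay 99431): balance=232298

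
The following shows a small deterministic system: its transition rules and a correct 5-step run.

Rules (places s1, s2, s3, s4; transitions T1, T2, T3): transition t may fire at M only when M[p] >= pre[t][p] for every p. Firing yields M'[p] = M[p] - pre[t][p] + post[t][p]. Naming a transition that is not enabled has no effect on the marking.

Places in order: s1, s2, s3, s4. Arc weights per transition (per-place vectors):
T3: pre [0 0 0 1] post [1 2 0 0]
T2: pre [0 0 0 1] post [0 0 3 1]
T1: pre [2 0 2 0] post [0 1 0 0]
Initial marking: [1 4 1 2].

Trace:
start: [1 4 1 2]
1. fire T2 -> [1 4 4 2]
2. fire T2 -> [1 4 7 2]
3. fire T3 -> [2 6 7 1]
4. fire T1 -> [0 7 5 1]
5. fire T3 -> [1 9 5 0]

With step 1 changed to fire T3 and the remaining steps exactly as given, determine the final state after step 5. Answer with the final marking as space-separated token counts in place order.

(re-executing from step 1 with the substitution; state before step 1: [1 4 1 2])
1. fire T3 -> [2 6 1 1]
2. fire T2 -> [2 6 4 1]
3. fire T3 -> [3 8 4 0]
4. fire T1 -> [1 9 2 0]
5. fire T3 -> [1 9 2 0]

1 9 2 0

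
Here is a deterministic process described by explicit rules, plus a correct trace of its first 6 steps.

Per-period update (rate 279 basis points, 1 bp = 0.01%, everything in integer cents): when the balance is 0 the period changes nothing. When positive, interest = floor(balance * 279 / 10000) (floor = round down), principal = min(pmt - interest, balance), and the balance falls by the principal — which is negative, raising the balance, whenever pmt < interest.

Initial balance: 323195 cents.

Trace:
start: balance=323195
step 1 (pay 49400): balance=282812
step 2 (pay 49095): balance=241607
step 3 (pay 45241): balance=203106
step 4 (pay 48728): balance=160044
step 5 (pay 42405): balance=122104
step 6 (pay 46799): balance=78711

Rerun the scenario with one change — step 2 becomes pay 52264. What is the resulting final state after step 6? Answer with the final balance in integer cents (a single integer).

75173

(re-executing from step 2 with the substitution; state before step 2: balance=282812)
step 2 (pay 52264): balance=238438
step 3 (pay 45241): balance=199849
step 4 (pay 48728): balance=156696
step 5 (pay 42405): balance=118662
step 6 (pay 46799): balance=75173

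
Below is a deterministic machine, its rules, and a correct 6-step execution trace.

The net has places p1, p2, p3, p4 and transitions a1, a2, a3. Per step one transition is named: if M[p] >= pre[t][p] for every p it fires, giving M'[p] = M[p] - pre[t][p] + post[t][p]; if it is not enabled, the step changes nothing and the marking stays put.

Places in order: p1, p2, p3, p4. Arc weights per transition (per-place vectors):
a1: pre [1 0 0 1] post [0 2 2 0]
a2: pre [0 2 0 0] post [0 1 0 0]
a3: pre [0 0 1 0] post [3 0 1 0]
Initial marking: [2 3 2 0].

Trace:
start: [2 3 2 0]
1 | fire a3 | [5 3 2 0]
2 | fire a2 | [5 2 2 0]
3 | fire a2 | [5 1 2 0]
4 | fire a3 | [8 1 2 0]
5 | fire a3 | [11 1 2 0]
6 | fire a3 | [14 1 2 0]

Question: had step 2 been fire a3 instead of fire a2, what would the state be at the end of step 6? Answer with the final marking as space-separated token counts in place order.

17 2 2 0

(re-executing from step 2 with the substitution; state before step 2: [5 3 2 0])
2 | fire a3 | [8 3 2 0]
3 | fire a2 | [8 2 2 0]
4 | fire a3 | [11 2 2 0]
5 | fire a3 | [14 2 2 0]
6 | fire a3 | [17 2 2 0]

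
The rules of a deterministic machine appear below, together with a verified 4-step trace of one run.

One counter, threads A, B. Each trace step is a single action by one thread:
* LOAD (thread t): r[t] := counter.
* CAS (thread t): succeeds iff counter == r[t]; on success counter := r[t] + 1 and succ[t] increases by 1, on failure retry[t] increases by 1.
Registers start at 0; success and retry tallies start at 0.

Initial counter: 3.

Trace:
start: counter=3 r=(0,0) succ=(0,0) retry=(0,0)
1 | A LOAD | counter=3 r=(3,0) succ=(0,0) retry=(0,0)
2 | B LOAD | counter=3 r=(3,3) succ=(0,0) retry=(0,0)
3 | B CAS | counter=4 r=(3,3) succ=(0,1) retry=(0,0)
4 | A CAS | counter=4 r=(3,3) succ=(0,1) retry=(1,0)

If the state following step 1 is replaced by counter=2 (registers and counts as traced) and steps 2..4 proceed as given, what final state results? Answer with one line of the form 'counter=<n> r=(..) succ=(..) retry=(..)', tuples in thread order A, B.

state after step 1 := counter=2 r=(3,0) succ=(0,0) retry=(0,0)
2 | B LOAD | counter=2 r=(3,2) succ=(0,0) retry=(0,0)
3 | B CAS | counter=3 r=(3,2) succ=(0,1) retry=(0,0)
4 | A CAS | counter=4 r=(3,2) succ=(1,1) retry=(0,0)

counter=4 r=(3,2) succ=(1,1) retry=(0,0)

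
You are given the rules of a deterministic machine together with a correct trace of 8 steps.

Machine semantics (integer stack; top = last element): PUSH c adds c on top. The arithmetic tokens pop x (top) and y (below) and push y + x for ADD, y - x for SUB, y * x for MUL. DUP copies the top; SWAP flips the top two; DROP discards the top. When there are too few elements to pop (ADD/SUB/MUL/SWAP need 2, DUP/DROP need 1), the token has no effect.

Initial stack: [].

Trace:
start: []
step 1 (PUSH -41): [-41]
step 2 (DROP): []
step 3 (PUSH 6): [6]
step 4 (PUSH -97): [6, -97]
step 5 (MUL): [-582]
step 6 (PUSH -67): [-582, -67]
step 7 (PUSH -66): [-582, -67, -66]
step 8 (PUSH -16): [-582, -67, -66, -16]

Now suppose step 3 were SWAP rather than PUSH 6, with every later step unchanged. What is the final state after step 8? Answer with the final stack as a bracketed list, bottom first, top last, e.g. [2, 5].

[-97, -67, -66, -16]

(re-executing from step 3 with the substitution; state before step 3: [])
step 3 (SWAP): []
step 4 (PUSH -97): [-97]
step 5 (MUL): [-97]
step 6 (PUSH -67): [-97, -67]
step 7 (PUSH -66): [-97, -67, -66]
step 8 (PUSH -16): [-97, -67, -66, -16]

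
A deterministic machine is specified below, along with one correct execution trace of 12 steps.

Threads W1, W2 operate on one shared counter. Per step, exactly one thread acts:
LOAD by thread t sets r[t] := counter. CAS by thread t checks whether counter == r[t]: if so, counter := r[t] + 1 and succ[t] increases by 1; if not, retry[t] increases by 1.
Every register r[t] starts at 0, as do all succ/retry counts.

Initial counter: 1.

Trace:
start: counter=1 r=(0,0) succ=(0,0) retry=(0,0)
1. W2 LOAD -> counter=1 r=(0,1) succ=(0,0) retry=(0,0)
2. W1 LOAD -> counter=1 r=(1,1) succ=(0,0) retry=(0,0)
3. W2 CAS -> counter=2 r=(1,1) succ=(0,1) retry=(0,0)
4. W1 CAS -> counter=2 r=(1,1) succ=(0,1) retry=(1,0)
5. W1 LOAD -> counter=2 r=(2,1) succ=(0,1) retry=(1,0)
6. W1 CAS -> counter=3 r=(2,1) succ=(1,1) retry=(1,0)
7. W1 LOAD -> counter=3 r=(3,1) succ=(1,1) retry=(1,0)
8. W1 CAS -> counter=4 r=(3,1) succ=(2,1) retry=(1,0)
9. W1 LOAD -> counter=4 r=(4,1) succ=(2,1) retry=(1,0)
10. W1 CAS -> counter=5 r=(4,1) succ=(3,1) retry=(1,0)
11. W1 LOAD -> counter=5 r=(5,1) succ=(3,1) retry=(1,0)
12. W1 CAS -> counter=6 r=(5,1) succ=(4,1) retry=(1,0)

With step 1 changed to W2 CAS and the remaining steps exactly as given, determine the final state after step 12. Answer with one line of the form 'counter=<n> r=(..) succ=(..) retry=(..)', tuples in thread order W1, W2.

(re-executing from step 1 with the substitution; state before step 1: counter=1 r=(0,0) succ=(0,0) retry=(0,0))
1. W2 CAS -> counter=1 r=(0,0) succ=(0,0) retry=(0,1)
2. W1 LOAD -> counter=1 r=(1,0) succ=(0,0) retry=(0,1)
3. W2 CAS -> counter=1 r=(1,0) succ=(0,0) retry=(0,2)
4. W1 CAS -> counter=2 r=(1,0) succ=(1,0) retry=(0,2)
5. W1 LOAD -> counter=2 r=(2,0) succ=(1,0) retry=(0,2)
6. W1 CAS -> counter=3 r=(2,0) succ=(2,0) retry=(0,2)
7. W1 LOAD -> counter=3 r=(3,0) succ=(2,0) retry=(0,2)
8. W1 CAS -> counter=4 r=(3,0) succ=(3,0) retry=(0,2)
9. W1 LOAD -> counter=4 r=(4,0) succ=(3,0) retry=(0,2)
10. W1 CAS -> counter=5 r=(4,0) succ=(4,0) retry=(0,2)
11. W1 LOAD -> counter=5 r=(5,0) succ=(4,0) retry=(0,2)
12. W1 CAS -> counter=6 r=(5,0) succ=(5,0) retry=(0,2)

counter=6 r=(5,0) succ=(5,0) retry=(0,2)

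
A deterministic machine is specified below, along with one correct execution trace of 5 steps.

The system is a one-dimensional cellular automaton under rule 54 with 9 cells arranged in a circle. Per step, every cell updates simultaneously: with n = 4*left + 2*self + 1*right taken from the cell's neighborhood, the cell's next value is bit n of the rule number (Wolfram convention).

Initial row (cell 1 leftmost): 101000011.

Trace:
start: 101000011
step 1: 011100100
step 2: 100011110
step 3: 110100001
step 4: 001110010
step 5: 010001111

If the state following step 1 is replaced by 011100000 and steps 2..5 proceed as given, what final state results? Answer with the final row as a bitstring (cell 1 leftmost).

011101001

state after step 1 := 011100000
step 2: 100010000
step 3: 110111001
step 4: 001000110
step 5: 011101001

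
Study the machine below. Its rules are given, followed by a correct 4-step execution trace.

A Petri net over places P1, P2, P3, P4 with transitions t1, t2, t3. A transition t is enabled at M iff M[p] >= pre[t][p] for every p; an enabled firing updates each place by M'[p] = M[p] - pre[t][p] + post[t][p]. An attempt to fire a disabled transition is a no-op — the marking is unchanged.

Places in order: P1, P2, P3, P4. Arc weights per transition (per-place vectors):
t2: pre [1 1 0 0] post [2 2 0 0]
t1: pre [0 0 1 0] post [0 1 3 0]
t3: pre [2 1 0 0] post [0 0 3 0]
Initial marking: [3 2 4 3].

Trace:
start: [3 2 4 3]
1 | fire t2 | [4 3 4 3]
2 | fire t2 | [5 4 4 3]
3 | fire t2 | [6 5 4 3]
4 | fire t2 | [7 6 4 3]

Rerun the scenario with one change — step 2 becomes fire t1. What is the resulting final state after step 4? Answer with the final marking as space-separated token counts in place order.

6 6 6 3

(re-executing from step 2 with the substitution; state before step 2: [4 3 4 3])
2 | fire t1 | [4 4 6 3]
3 | fire t2 | [5 5 6 3]
4 | fire t2 | [6 6 6 3]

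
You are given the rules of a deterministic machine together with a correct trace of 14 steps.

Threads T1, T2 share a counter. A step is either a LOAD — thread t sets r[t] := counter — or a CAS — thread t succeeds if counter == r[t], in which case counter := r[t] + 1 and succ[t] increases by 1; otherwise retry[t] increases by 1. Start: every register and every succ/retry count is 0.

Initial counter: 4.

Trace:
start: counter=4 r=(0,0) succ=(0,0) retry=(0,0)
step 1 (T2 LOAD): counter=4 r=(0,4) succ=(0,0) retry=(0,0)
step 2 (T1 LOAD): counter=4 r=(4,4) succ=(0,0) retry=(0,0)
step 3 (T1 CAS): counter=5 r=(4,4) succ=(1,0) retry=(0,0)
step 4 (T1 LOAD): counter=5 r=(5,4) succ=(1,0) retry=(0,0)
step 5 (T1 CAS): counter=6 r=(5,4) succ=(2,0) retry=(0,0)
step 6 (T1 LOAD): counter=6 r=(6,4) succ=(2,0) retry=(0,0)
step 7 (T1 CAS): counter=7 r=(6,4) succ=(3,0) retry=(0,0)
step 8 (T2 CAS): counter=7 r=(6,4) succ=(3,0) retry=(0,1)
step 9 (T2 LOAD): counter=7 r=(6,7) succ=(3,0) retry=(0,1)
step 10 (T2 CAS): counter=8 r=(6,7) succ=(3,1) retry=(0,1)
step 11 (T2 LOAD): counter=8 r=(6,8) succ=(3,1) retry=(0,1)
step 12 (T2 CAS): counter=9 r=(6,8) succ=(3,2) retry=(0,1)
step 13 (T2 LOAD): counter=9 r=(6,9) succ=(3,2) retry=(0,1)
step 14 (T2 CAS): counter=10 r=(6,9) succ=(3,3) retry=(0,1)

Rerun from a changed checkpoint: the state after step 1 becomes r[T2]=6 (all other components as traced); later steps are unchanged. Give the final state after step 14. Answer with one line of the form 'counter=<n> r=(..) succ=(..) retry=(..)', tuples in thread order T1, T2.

state after step 1 := counter=4 r=(0,6) succ=(0,0) retry=(0,0)
step 2 (T1 LOAD): counter=4 r=(4,6) succ=(0,0) retry=(0,0)
step 3 (T1 CAS): counter=5 r=(4,6) succ=(1,0) retry=(0,0)
step 4 (T1 LOAD): counter=5 r=(5,6) succ=(1,0) retry=(0,0)
step 5 (T1 CAS): counter=6 r=(5,6) succ=(2,0) retry=(0,0)
step 6 (T1 LOAD): counter=6 r=(6,6) succ=(2,0) retry=(0,0)
step 7 (T1 CAS): counter=7 r=(6,6) succ=(3,0) retry=(0,0)
step 8 (T2 CAS): counter=7 r=(6,6) succ=(3,0) retry=(0,1)
step 9 (T2 LOAD): counter=7 r=(6,7) succ=(3,0) retry=(0,1)
step 10 (T2 CAS): counter=8 r=(6,7) succ=(3,1) retry=(0,1)
step 11 (T2 LOAD): counter=8 r=(6,8) succ=(3,1) retry=(0,1)
step 12 (T2 CAS): counter=9 r=(6,8) succ=(3,2) retry=(0,1)
step 13 (T2 LOAD): counter=9 r=(6,9) succ=(3,2) retry=(0,1)
step 14 (T2 CAS): counter=10 r=(6,9) succ=(3,3) retry=(0,1)

counter=10 r=(6,9) succ=(3,3) retry=(0,1)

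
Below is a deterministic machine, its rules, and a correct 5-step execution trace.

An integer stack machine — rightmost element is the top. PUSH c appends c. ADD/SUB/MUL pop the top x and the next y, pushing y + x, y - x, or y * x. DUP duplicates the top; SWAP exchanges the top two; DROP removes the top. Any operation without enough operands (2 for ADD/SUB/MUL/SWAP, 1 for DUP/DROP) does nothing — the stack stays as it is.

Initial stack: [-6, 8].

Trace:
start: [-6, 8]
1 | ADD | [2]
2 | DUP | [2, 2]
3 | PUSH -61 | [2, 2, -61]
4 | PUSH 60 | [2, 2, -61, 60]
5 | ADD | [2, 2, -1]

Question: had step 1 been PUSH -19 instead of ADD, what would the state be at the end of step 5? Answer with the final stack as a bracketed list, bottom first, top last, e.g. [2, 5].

(re-executing from step 1 with the substitution; state before step 1: [-6, 8])
1 | PUSH -19 | [-6, 8, -19]
2 | DUP | [-6, 8, -19, -19]
3 | PUSH -61 | [-6, 8, -19, -19, -61]
4 | PUSH 60 | [-6, 8, -19, -19, -61, 60]
5 | ADD | [-6, 8, -19, -19, -1]

[-6, 8, -19, -19, -1]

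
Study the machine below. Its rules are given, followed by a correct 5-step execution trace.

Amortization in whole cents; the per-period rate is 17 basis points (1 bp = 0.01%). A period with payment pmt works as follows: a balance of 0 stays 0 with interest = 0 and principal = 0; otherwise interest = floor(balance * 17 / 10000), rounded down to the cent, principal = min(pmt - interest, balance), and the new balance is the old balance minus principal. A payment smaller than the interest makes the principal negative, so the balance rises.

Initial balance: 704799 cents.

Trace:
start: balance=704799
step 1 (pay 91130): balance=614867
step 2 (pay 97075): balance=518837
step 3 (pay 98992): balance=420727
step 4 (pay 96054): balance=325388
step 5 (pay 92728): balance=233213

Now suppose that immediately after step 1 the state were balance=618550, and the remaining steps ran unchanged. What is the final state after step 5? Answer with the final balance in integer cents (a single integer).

236920

state after step 1 := balance=618550
step 2 (pay 97075): balance=522526
step 3 (pay 98992): balance=424422
step 4 (pay 96054): balance=329089
step 5 (pay 92728): balance=236920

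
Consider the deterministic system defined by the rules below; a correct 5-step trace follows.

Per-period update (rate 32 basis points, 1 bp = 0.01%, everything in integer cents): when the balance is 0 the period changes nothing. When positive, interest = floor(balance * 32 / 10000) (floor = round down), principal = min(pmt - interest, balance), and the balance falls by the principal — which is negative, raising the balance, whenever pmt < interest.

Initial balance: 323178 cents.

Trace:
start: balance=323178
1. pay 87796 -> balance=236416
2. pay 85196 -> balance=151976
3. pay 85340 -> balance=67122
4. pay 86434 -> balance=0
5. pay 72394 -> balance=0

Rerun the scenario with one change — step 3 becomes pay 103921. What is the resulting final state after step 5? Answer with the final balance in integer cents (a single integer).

0

(re-executing from step 3 with the substitution; state before step 3: balance=151976)
3. pay 103921 -> balance=48541
4. pay 86434 -> balance=0
5. pay 72394 -> balance=0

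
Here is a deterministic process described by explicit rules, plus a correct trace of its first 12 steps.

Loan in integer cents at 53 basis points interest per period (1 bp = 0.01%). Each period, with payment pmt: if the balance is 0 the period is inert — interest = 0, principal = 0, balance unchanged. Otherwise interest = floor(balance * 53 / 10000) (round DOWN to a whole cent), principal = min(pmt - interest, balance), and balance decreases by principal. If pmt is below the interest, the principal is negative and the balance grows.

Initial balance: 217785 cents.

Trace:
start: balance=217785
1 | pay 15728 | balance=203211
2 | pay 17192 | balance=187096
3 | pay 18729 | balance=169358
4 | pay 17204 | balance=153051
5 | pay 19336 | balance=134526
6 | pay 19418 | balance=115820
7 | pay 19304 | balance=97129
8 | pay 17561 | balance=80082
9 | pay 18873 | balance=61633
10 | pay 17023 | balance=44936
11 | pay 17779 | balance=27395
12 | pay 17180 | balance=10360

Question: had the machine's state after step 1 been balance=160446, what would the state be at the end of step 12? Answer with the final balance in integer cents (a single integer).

0

state after step 1 := balance=160446
2 | pay 17192 | balance=144104
3 | pay 18729 | balance=126138
4 | pay 17204 | balance=109602
5 | pay 19336 | balance=90846
6 | pay 19418 | balance=71909
7 | pay 19304 | balance=52986
8 | pay 17561 | balance=35705
9 | pay 18873 | balance=17021
10 | pay 17023 | balance=88
11 | pay 17779 | balance=0
12 | pay 17180 | balance=0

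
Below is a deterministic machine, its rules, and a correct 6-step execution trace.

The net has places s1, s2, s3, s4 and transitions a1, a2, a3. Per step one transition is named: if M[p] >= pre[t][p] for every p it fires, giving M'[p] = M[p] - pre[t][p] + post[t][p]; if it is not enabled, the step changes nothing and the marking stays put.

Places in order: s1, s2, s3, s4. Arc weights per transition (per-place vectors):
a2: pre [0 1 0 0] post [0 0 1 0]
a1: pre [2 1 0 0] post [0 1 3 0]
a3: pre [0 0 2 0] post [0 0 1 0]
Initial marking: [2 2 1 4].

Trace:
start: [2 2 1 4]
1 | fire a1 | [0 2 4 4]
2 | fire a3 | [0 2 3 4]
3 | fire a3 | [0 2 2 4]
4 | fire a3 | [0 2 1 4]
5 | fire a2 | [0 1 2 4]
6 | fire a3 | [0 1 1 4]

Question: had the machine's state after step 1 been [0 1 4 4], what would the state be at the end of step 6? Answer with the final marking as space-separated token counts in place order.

state after step 1 := [0 1 4 4]
2 | fire a3 | [0 1 3 4]
3 | fire a3 | [0 1 2 4]
4 | fire a3 | [0 1 1 4]
5 | fire a2 | [0 0 2 4]
6 | fire a3 | [0 0 1 4]

0 0 1 4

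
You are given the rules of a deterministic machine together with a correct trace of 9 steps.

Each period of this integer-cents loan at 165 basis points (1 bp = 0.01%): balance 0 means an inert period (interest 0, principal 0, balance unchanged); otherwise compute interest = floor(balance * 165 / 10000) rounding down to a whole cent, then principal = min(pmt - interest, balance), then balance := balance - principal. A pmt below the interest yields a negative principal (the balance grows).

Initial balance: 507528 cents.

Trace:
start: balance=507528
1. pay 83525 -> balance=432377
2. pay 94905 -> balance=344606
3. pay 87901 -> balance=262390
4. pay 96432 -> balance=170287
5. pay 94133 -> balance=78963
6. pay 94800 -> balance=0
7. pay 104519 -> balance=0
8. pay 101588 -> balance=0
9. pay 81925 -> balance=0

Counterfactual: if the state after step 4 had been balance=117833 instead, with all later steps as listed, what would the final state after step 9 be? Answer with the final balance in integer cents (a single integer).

state after step 4 := balance=117833
5. pay 94133 -> balance=25644
6. pay 94800 -> balance=0
7. pay 104519 -> balance=0
8. pay 101588 -> balance=0
9. pay 81925 -> balance=0

0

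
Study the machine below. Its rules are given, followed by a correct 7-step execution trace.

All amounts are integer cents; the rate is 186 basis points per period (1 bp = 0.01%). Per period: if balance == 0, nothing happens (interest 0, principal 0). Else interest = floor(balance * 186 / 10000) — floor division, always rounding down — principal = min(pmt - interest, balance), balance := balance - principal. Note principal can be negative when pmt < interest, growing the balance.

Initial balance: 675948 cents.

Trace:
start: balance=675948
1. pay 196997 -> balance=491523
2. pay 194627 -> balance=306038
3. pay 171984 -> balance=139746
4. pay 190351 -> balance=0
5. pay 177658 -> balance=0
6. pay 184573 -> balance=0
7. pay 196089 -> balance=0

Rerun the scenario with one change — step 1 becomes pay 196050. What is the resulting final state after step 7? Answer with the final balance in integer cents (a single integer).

0

(re-executing from step 1 with the substitution; state before step 1: balance=675948)
1. pay 196050 -> balance=492470
2. pay 194627 -> balance=307002
3. pay 171984 -> balance=140728
4. pay 190351 -> balance=0
5. pay 177658 -> balance=0
6. pay 184573 -> balance=0
7. pay 196089 -> balance=0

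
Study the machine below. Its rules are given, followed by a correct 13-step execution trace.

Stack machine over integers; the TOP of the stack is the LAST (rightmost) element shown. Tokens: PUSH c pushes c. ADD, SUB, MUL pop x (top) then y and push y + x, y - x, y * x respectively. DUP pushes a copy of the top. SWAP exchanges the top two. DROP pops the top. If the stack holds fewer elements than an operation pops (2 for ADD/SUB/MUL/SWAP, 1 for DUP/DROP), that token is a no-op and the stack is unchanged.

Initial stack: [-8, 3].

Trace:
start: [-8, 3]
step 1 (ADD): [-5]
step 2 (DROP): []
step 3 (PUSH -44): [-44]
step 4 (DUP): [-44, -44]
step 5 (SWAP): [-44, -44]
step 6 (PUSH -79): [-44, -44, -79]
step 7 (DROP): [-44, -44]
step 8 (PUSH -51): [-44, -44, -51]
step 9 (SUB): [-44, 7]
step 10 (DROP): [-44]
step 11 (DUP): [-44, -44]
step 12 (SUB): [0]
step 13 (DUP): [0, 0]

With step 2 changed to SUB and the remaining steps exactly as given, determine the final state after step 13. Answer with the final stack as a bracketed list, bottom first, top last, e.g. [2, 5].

[-5, 0, 0]

(re-executing from step 2 with the substitution; state before step 2: [-5])
step 2 (SUB): [-5]
step 3 (PUSH -44): [-5, -44]
step 4 (DUP): [-5, -44, -44]
step 5 (SWAP): [-5, -44, -44]
step 6 (PUSH -79): [-5, -44, -44, -79]
step 7 (DROP): [-5, -44, -44]
step 8 (PUSH -51): [-5, -44, -44, -51]
step 9 (SUB): [-5, -44, 7]
step 10 (DROP): [-5, -44]
step 11 (DUP): [-5, -44, -44]
step 12 (SUB): [-5, 0]
step 13 (DUP): [-5, 0, 0]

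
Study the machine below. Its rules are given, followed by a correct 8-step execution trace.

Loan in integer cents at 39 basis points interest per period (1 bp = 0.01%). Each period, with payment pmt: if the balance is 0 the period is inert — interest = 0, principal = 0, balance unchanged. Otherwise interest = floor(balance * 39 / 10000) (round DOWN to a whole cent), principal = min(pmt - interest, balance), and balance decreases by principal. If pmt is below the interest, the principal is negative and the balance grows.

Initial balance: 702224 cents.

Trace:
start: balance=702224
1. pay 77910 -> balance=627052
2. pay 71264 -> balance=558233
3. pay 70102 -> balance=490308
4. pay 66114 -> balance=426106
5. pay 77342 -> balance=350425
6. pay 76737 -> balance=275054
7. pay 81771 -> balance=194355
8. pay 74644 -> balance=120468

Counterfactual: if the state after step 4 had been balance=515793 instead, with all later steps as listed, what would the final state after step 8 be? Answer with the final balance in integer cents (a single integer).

state after step 4 := balance=515793
5. pay 77342 -> balance=440462
6. pay 76737 -> balance=365442
7. pay 81771 -> balance=285096
8. pay 74644 -> balance=211563

211563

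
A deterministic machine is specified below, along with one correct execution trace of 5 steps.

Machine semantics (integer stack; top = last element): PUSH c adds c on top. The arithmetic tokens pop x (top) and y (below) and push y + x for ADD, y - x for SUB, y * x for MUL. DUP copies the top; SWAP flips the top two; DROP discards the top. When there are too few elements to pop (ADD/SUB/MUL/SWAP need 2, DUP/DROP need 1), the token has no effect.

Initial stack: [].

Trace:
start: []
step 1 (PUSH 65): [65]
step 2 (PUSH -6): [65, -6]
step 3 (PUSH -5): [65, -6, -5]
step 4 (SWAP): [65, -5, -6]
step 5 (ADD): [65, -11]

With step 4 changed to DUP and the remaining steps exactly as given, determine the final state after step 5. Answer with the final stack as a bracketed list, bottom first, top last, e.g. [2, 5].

[65, -6, -10]

(re-executing from step 4 with the substitution; state before step 4: [65, -6, -5])
step 4 (DUP): [65, -6, -5, -5]
step 5 (ADD): [65, -6, -10]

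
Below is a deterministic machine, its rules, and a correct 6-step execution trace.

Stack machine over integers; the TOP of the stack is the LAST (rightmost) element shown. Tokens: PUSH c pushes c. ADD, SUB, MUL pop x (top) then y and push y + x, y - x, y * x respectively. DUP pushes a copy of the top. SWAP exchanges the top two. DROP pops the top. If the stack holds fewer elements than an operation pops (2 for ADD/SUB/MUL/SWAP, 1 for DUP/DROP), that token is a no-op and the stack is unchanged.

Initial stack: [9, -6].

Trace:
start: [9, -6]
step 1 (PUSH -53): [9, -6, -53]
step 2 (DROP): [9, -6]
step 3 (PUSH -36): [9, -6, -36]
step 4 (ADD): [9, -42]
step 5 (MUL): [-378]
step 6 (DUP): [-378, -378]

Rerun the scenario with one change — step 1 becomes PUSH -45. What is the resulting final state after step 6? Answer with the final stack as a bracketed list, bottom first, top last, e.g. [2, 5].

(re-executing from step 1 with the substitution; state before step 1: [9, -6])
step 1 (PUSH -45): [9, -6, -45]
step 2 (DROP): [9, -6]
step 3 (PUSH -36): [9, -6, -36]
step 4 (ADD): [9, -42]
step 5 (MUL): [-378]
step 6 (DUP): [-378, -378]

[-378, -378]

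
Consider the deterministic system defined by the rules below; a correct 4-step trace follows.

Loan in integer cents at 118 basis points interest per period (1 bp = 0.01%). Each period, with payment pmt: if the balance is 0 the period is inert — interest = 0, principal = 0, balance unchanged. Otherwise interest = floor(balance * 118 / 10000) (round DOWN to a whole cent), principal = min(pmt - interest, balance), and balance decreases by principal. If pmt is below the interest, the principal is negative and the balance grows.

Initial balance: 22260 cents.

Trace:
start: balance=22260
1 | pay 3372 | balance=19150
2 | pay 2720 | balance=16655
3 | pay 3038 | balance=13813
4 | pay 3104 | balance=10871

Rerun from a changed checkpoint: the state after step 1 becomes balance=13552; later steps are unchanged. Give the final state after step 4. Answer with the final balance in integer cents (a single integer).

5073

state after step 1 := balance=13552
2 | pay 2720 | balance=10991
3 | pay 3038 | balance=8082
4 | pay 3104 | balance=5073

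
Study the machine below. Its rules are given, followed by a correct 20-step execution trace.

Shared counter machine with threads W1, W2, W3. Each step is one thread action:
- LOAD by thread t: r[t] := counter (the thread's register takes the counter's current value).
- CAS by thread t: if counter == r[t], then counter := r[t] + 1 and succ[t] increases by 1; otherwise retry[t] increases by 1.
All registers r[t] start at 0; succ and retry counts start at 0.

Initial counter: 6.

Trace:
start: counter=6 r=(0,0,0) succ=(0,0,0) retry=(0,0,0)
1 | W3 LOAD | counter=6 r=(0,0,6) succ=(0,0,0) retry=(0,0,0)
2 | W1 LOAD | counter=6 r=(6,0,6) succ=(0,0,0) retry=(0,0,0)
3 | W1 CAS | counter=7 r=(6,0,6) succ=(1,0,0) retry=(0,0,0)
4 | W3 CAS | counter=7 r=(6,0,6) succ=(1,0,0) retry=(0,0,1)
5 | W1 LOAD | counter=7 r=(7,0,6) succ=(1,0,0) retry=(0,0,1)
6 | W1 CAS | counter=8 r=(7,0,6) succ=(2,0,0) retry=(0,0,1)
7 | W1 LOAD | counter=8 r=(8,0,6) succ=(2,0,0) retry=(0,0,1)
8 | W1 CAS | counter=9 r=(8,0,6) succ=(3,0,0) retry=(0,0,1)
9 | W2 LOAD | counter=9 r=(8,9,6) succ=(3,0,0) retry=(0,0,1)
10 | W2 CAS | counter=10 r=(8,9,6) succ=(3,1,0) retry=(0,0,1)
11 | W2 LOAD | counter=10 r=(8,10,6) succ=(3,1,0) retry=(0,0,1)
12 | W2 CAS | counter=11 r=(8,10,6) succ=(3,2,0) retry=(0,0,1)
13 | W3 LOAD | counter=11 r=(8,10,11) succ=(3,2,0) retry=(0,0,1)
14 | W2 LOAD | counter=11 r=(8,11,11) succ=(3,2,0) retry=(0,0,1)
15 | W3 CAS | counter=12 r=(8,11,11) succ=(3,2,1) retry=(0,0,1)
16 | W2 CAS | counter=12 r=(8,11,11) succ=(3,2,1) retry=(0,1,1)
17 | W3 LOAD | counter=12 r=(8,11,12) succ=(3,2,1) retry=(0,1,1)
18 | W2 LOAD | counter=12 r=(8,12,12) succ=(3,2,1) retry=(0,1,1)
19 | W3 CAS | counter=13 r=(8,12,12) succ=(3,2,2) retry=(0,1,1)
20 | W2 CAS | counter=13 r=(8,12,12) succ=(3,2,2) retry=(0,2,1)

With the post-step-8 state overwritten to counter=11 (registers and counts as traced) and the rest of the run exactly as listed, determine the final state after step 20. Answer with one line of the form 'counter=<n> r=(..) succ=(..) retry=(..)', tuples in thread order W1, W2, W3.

counter=15 r=(8,14,14) succ=(3,2,2) retry=(0,2,1)

state after step 8 := counter=11 r=(8,0,6) succ=(3,0,0) retry=(0,0,1)
9 | W2 LOAD | counter=11 r=(8,11,6) succ=(3,0,0) retry=(0,0,1)
10 | W2 CAS | counter=12 r=(8,11,6) succ=(3,1,0) retry=(0,0,1)
11 | W2 LOAD | counter=12 r=(8,12,6) succ=(3,1,0) retry=(0,0,1)
12 | W2 CAS | counter=13 r=(8,12,6) succ=(3,2,0) retry=(0,0,1)
13 | W3 LOAD | counter=13 r=(8,12,13) succ=(3,2,0) retry=(0,0,1)
14 | W2 LOAD | counter=13 r=(8,13,13) succ=(3,2,0) retry=(0,0,1)
15 | W3 CAS | counter=14 r=(8,13,13) succ=(3,2,1) retry=(0,0,1)
16 | W2 CAS | counter=14 r=(8,13,13) succ=(3,2,1) retry=(0,1,1)
17 | W3 LOAD | counter=14 r=(8,13,14) succ=(3,2,1) retry=(0,1,1)
18 | W2 LOAD | counter=14 r=(8,14,14) succ=(3,2,1) retry=(0,1,1)
19 | W3 CAS | counter=15 r=(8,14,14) succ=(3,2,2) retry=(0,1,1)
20 | W2 CAS | counter=15 r=(8,14,14) succ=(3,2,2) retry=(0,2,1)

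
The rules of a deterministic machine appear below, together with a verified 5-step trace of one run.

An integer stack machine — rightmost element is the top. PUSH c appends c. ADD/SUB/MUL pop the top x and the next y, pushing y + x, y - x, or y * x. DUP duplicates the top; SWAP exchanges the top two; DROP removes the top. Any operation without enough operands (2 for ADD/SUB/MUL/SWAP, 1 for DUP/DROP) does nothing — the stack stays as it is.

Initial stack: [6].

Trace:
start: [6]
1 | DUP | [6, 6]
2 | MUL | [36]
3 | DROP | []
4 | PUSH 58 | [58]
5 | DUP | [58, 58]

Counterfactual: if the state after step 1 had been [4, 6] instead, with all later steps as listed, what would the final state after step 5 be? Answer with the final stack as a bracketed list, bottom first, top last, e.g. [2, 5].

[58, 58]

state after step 1 := [4, 6]
2 | MUL | [24]
3 | DROP | []
4 | PUSH 58 | [58]
5 | DUP | [58, 58]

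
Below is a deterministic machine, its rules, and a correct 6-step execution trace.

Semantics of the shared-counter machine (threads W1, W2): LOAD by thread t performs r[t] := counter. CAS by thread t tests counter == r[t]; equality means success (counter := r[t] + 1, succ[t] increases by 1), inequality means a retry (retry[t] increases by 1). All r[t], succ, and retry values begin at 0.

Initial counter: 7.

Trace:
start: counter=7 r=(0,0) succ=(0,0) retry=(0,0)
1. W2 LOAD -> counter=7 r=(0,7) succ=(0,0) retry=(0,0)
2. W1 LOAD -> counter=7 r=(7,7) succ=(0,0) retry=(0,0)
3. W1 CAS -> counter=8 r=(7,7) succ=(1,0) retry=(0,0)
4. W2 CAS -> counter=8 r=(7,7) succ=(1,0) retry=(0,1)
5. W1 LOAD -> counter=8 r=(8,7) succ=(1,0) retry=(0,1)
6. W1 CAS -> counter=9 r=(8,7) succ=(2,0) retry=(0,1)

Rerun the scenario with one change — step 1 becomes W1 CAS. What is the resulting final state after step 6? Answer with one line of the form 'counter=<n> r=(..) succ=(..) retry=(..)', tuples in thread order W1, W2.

counter=9 r=(8,0) succ=(2,0) retry=(1,1)

(re-executing from step 1 with the substitution; state before step 1: counter=7 r=(0,0) succ=(0,0) retry=(0,0))
1. W1 CAS -> counter=7 r=(0,0) succ=(0,0) retry=(1,0)
2. W1 LOAD -> counter=7 r=(7,0) succ=(0,0) retry=(1,0)
3. W1 CAS -> counter=8 r=(7,0) succ=(1,0) retry=(1,0)
4. W2 CAS -> counter=8 r=(7,0) succ=(1,0) retry=(1,1)
5. W1 LOAD -> counter=8 r=(8,0) succ=(1,0) retry=(1,1)
6. W1 CAS -> counter=9 r=(8,0) succ=(2,0) retry=(1,1)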